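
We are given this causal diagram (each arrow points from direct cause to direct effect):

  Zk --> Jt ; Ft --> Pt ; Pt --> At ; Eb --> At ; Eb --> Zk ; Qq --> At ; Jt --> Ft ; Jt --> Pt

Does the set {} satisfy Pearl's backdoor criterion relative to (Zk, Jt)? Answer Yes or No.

Yes

Backdoor paths from Zk to Jt (paths whose first edge points into Zk):
  P1: Zk <- Eb -> At <- Pt <- Jt
  P2: Zk <- Eb -> At <- Pt <- Ft <- Jt
Condition 1 (no descendant of Zk in the set): holds — descendants of Zk are {At, Ft, Jt, Pt}; none are in {}.
Condition 2 (every backdoor path blocked by {}):
  P1: blocked at collider At (neither it nor any descendant is in the conditioning set).
  P2: blocked at collider At (neither it nor any descendant is in the conditioning set).
{} satisfies the backdoor criterion.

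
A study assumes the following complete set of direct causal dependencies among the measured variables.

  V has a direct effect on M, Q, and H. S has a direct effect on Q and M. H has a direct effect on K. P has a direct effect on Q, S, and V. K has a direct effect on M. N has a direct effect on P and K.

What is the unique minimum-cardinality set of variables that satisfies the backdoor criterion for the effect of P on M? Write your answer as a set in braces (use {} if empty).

Variables eligible for adjustment (non-descendants of P, excluding P and M): {N}.
Backdoor paths from P to M:
  P1: P <- N -> K <- H <- V -> Q <- S -> M
  P2: P <- N -> K <- H <- V -> M
  P3: P <- N -> K -> M
The empty set is not sufficient: P3 (P <- N -> K -> M) has no collider blocking it and no conditioned non-collider, so it is open.
Try {N}:
  P1: blocked at fork node N ∈ conditioning set.
  P2: blocked at fork node N ∈ conditioning set.
  P3: blocked at fork node N ∈ conditioning set.
{N} contains no descendant of P and blocks every backdoor path.
{N} is the unique smallest valid adjustment set.

{N}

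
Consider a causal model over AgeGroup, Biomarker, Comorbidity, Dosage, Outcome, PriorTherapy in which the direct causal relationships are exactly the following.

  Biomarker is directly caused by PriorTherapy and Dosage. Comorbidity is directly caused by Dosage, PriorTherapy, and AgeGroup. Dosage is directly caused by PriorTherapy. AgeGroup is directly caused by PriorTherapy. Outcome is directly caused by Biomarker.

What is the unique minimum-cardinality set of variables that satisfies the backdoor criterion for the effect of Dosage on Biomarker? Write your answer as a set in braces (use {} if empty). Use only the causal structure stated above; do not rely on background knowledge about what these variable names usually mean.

{PriorTherapy}

Variables eligible for adjustment (non-descendants of Dosage, excluding Dosage and Biomarker): {AgeGroup, PriorTherapy}.
Backdoor paths from Dosage to Biomarker:
  P1: Dosage <- PriorTherapy -> Biomarker
The empty set is not sufficient: P1 (Dosage <- PriorTherapy -> Biomarker) has no collider blocking it and no conditioned non-collider, so it is open.
Try {PriorTherapy}:
  P1: blocked at fork node PriorTherapy ∈ conditioning set.
{PriorTherapy} contains no descendant of Dosage and blocks every backdoor path.
No other singleton works — e.g. {AgeGroup} leaves P1 open — so {PriorTherapy} is the unique smallest valid adjustment set.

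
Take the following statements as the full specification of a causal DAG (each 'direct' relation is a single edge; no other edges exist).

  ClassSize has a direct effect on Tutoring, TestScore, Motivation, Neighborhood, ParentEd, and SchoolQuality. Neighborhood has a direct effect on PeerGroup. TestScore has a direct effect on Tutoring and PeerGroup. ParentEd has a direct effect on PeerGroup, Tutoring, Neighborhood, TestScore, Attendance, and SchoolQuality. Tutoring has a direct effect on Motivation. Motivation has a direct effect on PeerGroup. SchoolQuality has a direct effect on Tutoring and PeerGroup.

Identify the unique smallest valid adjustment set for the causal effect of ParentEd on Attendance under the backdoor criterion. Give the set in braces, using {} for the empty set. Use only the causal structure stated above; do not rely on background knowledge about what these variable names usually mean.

Variables eligible for adjustment (non-descendants of ParentEd, excluding ParentEd and Attendance): {ClassSize}.
Backdoor paths from ParentEd to Attendance:
  (none)
With no backdoor paths the empty set already satisfies the criterion, and it is trivially minimal.

{}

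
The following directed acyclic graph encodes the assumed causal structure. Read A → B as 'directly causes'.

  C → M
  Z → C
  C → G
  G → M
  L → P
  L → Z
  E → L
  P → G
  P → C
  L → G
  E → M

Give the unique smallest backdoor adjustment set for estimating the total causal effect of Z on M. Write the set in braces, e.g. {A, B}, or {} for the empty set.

{L}

Variables eligible for adjustment (non-descendants of Z, excluding Z and M): {E, L, P}.
Backdoor paths from Z to M:
  P1: Z <- L <- E -> M
  P2: Z <- L -> P -> C -> G -> M
  P3: Z <- L -> P -> C -> M
  P4: Z <- L -> P -> G <- C -> M
  P5: Z <- L -> P -> G -> M
  P6: Z <- L -> G <- P -> C -> M
  P7: Z <- L -> G <- C -> M
  P8: Z <- L -> G -> M
The empty set is not sufficient: P1 (Z <- L <- E -> M) has no collider blocking it and no conditioned non-collider, so it is open.
Try {L}:
  P1: blocked at chain node L ∈ conditioning set.
  P2: blocked at fork node L ∈ conditioning set.
  P3: blocked at fork node L ∈ conditioning set.
  P4: blocked at fork node L ∈ conditioning set.
  P5: blocked at fork node L ∈ conditioning set.
  P6: blocked at fork node L ∈ conditioning set.
  P7: blocked at fork node L ∈ conditioning set.
  P8: blocked at fork node L ∈ conditioning set.
{L} contains no descendant of Z and blocks every backdoor path.
No other singleton works — e.g. {E} leaves P2 open — so {L} is the unique smallest valid adjustment set.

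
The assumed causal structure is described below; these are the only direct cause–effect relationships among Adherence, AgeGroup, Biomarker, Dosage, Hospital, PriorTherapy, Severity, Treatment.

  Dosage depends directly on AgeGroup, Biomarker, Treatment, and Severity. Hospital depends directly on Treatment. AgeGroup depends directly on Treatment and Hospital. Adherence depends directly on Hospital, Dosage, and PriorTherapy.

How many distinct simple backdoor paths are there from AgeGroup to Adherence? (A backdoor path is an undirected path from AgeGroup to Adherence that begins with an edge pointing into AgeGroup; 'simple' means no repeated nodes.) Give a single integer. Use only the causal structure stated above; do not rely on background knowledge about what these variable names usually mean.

A backdoor path from AgeGroup to Adherence is any simple undirected path whose first edge points into AgeGroup (i.e. leaves AgeGroup via a parent).
Parents of AgeGroup: {Hospital, Treatment}.
Enumerating:
  P1: AgeGroup <- Treatment -> Hospital -> Adherence
  P2: AgeGroup <- Treatment -> Dosage -> Adherence
  P3: AgeGroup <- Hospital <- Treatment -> Dosage -> Adherence
  P4: AgeGroup <- Hospital -> Adherence
That exhausts the simple backdoor paths. Count: 4.

4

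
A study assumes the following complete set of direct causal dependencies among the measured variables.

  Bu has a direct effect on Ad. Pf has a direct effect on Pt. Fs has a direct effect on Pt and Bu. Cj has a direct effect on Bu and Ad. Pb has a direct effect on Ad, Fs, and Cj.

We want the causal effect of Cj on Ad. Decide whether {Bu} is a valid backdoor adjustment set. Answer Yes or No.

Backdoor paths from Cj to Ad (paths whose first edge points into Cj):
  P1: Cj <- Pb -> Fs -> Bu -> Ad
  P2: Cj <- Pb -> Ad
Condition 1 (no descendant of Cj in the set): FAILS — Bu is a descendant of Cj.
Condition 2 (every backdoor path blocked by {Bu}):
  P1: blocked at chain node Bu ∈ conditioning set.
  P2: open — no interior node is in the conditioning set.
{Bu} does not satisfy the backdoor criterion.

No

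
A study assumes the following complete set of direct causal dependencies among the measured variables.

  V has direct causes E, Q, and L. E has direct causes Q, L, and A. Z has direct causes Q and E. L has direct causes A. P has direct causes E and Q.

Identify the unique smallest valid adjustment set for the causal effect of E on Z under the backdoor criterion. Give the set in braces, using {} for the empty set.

{Q}

Variables eligible for adjustment (non-descendants of E, excluding E and Z): {A, L, Q}.
Backdoor paths from E to Z:
  P1: E <- A -> L -> V <- Q -> Z
  P2: E <- Q -> Z
  P3: E <- L -> V <- Q -> Z
The empty set is not sufficient: P2 (E <- Q -> Z) has no collider blocking it and no conditioned non-collider, so it is open.
Try {Q}:
  P1: blocked at collider V (neither it nor any descendant is in the conditioning set).
  P2: blocked at fork node Q ∈ conditioning set.
  P3: blocked at collider V (neither it nor any descendant is in the conditioning set).
{Q} contains no descendant of E and blocks every backdoor path.
No other singleton works — e.g. {A} leaves P2 open — so {Q} is the unique smallest valid adjustment set.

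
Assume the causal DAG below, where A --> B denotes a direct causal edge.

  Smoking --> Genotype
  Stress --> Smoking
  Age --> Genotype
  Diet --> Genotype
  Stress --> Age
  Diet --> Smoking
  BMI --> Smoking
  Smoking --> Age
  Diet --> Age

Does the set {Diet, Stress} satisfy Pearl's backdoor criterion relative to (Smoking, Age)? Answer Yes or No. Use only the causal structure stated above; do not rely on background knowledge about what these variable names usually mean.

Backdoor paths from Smoking to Age (paths whose first edge points into Smoking):
  P1: Smoking <- Diet -> Age
  P2: Smoking <- Diet -> Genotype <- Age
  P3: Smoking <- Stress -> Age
Condition 1 (no descendant of Smoking in the set): holds — descendants of Smoking are {Age, Genotype}; none are in {Diet, Stress}.
Condition 2 (every backdoor path blocked by {Diet, Stress}):
  P1: blocked at fork node Diet ∈ conditioning set.
  P2: blocked at fork node Diet ∈ conditioning set.
  P3: blocked at fork node Stress ∈ conditioning set.
{Diet, Stress} satisfies the backdoor criterion.

Yes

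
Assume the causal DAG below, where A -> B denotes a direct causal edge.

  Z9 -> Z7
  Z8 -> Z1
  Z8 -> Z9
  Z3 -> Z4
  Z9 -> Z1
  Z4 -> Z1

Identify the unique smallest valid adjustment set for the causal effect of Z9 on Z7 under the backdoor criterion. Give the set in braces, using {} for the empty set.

Variables eligible for adjustment (non-descendants of Z9, excluding Z9 and Z7): {Z3, Z4, Z8}.
Backdoor paths from Z9 to Z7:
  (none)
With no backdoor paths the empty set already satisfies the criterion, and it is trivially minimal.

{}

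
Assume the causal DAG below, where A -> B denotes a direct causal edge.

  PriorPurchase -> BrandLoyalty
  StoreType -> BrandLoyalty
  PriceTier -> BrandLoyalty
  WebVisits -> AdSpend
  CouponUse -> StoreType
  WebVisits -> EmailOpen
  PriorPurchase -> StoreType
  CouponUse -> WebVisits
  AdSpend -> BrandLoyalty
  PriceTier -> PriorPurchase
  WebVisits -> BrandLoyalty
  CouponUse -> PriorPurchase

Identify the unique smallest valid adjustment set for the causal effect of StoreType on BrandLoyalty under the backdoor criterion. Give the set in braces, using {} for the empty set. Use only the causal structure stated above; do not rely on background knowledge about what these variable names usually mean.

{CouponUse, PriorPurchase}

Variables eligible for adjustment (non-descendants of StoreType, excluding StoreType and BrandLoyalty): {AdSpend, CouponUse, EmailOpen, PriceTier, PriorPurchase, WebVisits}.
Backdoor paths from StoreType to BrandLoyalty:
  P1: StoreType <- CouponUse -> WebVisits -> AdSpend -> BrandLoyalty
  P2: StoreType <- CouponUse -> WebVisits -> BrandLoyalty
  P3: StoreType <- CouponUse -> PriorPurchase <- PriceTier -> BrandLoyalty
  P4: StoreType <- CouponUse -> PriorPurchase -> BrandLoyalty
  P5: StoreType <- PriorPurchase <- CouponUse -> WebVisits -> AdSpend -> BrandLoyalty
  P6: StoreType <- PriorPurchase <- CouponUse -> WebVisits -> BrandLoyalty
  P7: StoreType <- PriorPurchase <- PriceTier -> BrandLoyalty
  P8: StoreType <- PriorPurchase -> BrandLoyalty
The empty set is not sufficient: P1 (StoreType <- CouponUse -> WebVisits -> AdSpend -> BrandLoyalty) has no collider blocking it and no conditioned non-collider, so it is open.
Try {CouponUse, PriorPurchase}:
  P1: blocked at fork node CouponUse ∈ conditioning set.
  P2: blocked at fork node CouponUse ∈ conditioning set.
  P3: blocked at fork node CouponUse ∈ conditioning set.
  P4: blocked at fork node CouponUse ∈ conditioning set.
  P5: blocked at chain node PriorPurchase ∈ conditioning set.
  P6: blocked at chain node PriorPurchase ∈ conditioning set.
  P7: blocked at chain node PriorPurchase ∈ conditioning set.
  P8: blocked at fork node PriorPurchase ∈ conditioning set.
{CouponUse, PriorPurchase} contains no descendant of StoreType and blocks every backdoor path.
Every element of {CouponUse, PriorPurchase} is needed (dropping CouponUse leaves P1 open; dropping PriorPurchase leaves P7 open), so no proper subset is valid.
Among all size-2 subsets of the eligible variables, only {CouponUse, PriorPurchase} blocks every backdoor path, so it is the unique smallest valid adjustment set.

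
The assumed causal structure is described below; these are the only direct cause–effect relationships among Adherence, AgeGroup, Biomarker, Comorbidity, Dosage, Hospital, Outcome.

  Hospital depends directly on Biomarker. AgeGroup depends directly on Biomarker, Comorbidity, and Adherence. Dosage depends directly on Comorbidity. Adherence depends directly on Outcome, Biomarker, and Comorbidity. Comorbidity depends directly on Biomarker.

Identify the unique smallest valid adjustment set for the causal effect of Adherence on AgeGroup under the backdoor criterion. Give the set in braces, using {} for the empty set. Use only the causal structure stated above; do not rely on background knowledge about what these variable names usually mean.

Variables eligible for adjustment (non-descendants of Adherence, excluding Adherence and AgeGroup): {Biomarker, Comorbidity, Dosage, Hospital, Outcome}.
Backdoor paths from Adherence to AgeGroup:
  P1: Adherence <- Biomarker -> Comorbidity -> AgeGroup
  P2: Adherence <- Biomarker -> AgeGroup
  P3: Adherence <- Comorbidity <- Biomarker -> AgeGroup
  P4: Adherence <- Comorbidity -> AgeGroup
The empty set is not sufficient: P1 (Adherence <- Biomarker -> Comorbidity -> AgeGroup) has no collider blocking it and no conditioned non-collider, so it is open.
Try {Biomarker, Comorbidity}:
  P1: blocked at fork node Biomarker ∈ conditioning set.
  P2: blocked at fork node Biomarker ∈ conditioning set.
  P3: blocked at chain node Comorbidity ∈ conditioning set.
  P4: blocked at fork node Comorbidity ∈ conditioning set.
{Biomarker, Comorbidity} contains no descendant of Adherence and blocks every backdoor path.
Every element of {Biomarker, Comorbidity} is needed (dropping Biomarker leaves P2 open; dropping Comorbidity leaves P4 open), so no proper subset is valid.
Among all size-2 subsets of the eligible variables, only {Biomarker, Comorbidity} blocks every backdoor path, so it is the unique smallest valid adjustment set.

{Biomarker, Comorbidity}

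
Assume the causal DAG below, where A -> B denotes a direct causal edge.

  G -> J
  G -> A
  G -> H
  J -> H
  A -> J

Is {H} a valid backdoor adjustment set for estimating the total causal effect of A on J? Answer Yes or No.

No

Backdoor paths from A to J (paths whose first edge points into A):
  P1: A <- G -> J
  P2: A <- G -> H <- J
Condition 1 (no descendant of A in the set): FAILS — H is a descendant of A.
Condition 2 (every backdoor path blocked by {H}):
  P1: open — no interior node is in the conditioning set.
  P2: open — collider(s) H are conditioned on (or have a conditioned descendant) and no non-collider on the path is in the set.
{H} does not satisfy the backdoor criterion.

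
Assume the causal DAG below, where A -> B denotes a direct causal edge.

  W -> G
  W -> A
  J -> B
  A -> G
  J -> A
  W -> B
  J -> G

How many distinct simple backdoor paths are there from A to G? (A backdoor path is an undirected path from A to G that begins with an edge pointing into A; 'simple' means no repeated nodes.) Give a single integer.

A backdoor path from A to G is any simple undirected path whose first edge points into A (i.e. leaves A via a parent).
Parents of A: {J, W}.
Enumerating:
  P1: A <- W -> B <- J -> G
  P2: A <- W -> G
  P3: A <- J -> B <- W -> G
  P4: A <- J -> G
That exhausts the simple backdoor paths. Count: 4.

4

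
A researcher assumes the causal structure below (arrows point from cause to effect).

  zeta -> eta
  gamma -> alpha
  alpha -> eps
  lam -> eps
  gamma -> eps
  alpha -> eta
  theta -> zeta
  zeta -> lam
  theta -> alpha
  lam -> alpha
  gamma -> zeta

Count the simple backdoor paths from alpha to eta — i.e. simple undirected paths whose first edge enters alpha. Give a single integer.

5

A backdoor path from alpha to eta is any simple undirected path whose first edge points into alpha (i.e. leaves alpha via a parent).
Parents of alpha: {gamma, lam, theta}.
Enumerating:
  P1: alpha <- theta -> zeta -> eta
  P2: alpha <- gamma -> zeta -> eta
  P3: alpha <- gamma -> eps <- lam <- zeta -> eta
  P4: alpha <- lam <- zeta -> eta
  P5: alpha <- lam -> eps <- gamma -> zeta -> eta
That exhausts the simple backdoor paths. Count: 5.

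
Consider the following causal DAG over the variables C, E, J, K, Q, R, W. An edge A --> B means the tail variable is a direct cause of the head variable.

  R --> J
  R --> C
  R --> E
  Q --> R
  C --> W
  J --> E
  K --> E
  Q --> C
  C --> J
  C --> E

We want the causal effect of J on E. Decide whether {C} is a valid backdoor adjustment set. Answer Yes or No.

No

Backdoor paths from J to E (paths whose first edge points into J):
  P1: J <- R <- Q -> C -> E
  P2: J <- R -> C -> E
  P3: J <- R -> E
  P4: J <- C <- Q -> R -> E
  P5: J <- C <- R -> E
  P6: J <- C -> E
Condition 1 (no descendant of J in the set): holds — descendants of J are {E}; none are in {C}.
Condition 2 (every backdoor path blocked by {C}):
  P1: blocked at chain node C ∈ conditioning set.
  P2: blocked at chain node C ∈ conditioning set.
  P3: open — no interior node is in the conditioning set.
  P4: blocked at chain node C ∈ conditioning set.
  P5: blocked at chain node C ∈ conditioning set.
  P6: blocked at fork node C ∈ conditioning set.
{C} does not satisfy the backdoor criterion.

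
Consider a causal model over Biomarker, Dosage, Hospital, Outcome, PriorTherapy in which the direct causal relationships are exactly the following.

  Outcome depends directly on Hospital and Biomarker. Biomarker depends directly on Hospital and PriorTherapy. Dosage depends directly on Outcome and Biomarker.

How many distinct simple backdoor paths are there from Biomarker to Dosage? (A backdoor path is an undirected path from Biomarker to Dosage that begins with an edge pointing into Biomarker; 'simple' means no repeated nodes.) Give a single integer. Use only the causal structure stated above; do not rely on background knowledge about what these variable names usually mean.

A backdoor path from Biomarker to Dosage is any simple undirected path whose first edge points into Biomarker (i.e. leaves Biomarker via a parent).
Parents of Biomarker: {Hospital, PriorTherapy}.
Enumerating:
  P1: Biomarker <- Hospital -> Outcome -> Dosage
That exhausts the simple backdoor paths. Count: 1.

1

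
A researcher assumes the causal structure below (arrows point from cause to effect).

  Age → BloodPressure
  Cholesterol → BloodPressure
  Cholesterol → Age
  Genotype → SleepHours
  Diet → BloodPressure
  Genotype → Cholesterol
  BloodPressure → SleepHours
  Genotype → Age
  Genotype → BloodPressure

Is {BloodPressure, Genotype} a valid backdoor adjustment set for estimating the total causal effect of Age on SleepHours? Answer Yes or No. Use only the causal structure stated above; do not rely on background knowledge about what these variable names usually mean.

No

Backdoor paths from Age to SleepHours (paths whose first edge points into Age):
  P1: Age <- Genotype -> Cholesterol -> BloodPressure -> SleepHours
  P2: Age <- Genotype -> BloodPressure -> SleepHours
  P3: Age <- Genotype -> SleepHours
  P4: Age <- Cholesterol <- Genotype -> BloodPressure -> SleepHours
  P5: Age <- Cholesterol <- Genotype -> SleepHours
  P6: Age <- Cholesterol -> BloodPressure <- Genotype -> SleepHours
  P7: Age <- Cholesterol -> BloodPressure -> SleepHours
Condition 1 (no descendant of Age in the set): FAILS — BloodPressure is a descendant of Age.
Condition 2 (every backdoor path blocked by {BloodPressure, Genotype}):
  P1: blocked at fork node Genotype ∈ conditioning set.
  P2: blocked at fork node Genotype ∈ conditioning set.
  P3: blocked at fork node Genotype ∈ conditioning set.
  P4: blocked at fork node Genotype ∈ conditioning set.
  P5: blocked at fork node Genotype ∈ conditioning set.
  P6: blocked at fork node Genotype ∈ conditioning set.
  P7: blocked at chain node BloodPressure ∈ conditioning set.
{BloodPressure, Genotype} does not satisfy the backdoor criterion.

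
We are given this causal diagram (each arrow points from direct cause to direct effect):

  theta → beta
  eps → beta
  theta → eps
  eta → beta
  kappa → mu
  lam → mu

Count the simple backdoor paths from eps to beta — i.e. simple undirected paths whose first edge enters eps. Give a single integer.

A backdoor path from eps to beta is any simple undirected path whose first edge points into eps (i.e. leaves eps via a parent).
Parents of eps: {theta}.
Enumerating:
  P1: eps <- theta -> beta
That exhausts the simple backdoor paths. Count: 1.

1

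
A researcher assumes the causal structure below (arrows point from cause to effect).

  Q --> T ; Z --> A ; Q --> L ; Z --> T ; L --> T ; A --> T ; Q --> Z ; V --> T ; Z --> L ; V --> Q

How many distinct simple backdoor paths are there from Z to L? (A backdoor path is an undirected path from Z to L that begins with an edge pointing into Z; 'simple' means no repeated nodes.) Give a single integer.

A backdoor path from Z to L is any simple undirected path whose first edge points into Z (i.e. leaves Z via a parent).
Parents of Z: {Q}.
Enumerating:
  P1: Z <- Q <- V -> T <- L
  P2: Z <- Q -> L
  P3: Z <- Q -> T <- L
That exhausts the simple backdoor paths. Count: 3.

3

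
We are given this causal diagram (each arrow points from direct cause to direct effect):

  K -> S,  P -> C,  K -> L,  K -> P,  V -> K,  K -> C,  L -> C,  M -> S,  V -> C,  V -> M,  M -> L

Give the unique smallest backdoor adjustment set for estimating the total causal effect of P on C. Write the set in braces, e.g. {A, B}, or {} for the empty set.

Variables eligible for adjustment (non-descendants of P, excluding P and C): {K, L, M, S, V}.
Backdoor paths from P to C:
  P1: P <- K <- V -> M -> L -> C
  P2: P <- K <- V -> C
  P3: P <- K -> L <- M <- V -> C
  P4: P <- K -> L -> C
  P5: P <- K -> C
  P6: P <- K -> S <- M <- V -> C
  P7: P <- K -> S <- M -> L -> C
The empty set is not sufficient: P1 (P <- K <- V -> M -> L -> C) has no collider blocking it and no conditioned non-collider, so it is open.
Try {K}:
  P1: blocked at chain node K ∈ conditioning set.
  P2: blocked at chain node K ∈ conditioning set.
  P3: blocked at fork node K ∈ conditioning set.
  P4: blocked at fork node K ∈ conditioning set.
  P5: blocked at fork node K ∈ conditioning set.
  P6: blocked at fork node K ∈ conditioning set.
  P7: blocked at fork node K ∈ conditioning set.
{K} contains no descendant of P and blocks every backdoor path.
No other singleton works — e.g. {V} leaves P4 open — so {K} is the unique smallest valid adjustment set.

{K}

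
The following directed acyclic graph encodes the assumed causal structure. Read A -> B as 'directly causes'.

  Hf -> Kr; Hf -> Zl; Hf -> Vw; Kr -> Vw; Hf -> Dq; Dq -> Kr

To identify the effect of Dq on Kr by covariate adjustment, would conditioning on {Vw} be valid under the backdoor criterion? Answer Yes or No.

Backdoor paths from Dq to Kr (paths whose first edge points into Dq):
  P1: Dq <- Hf -> Kr
  P2: Dq <- Hf -> Vw <- Kr
Condition 1 (no descendant of Dq in the set): FAILS — Vw is a descendant of Dq.
Condition 2 (every backdoor path blocked by {Vw}):
  P1: open — no interior node is in the conditioning set.
  P2: open — collider(s) Vw are conditioned on (or have a conditioned descendant) and no non-collider on the path is in the set.
{Vw} does not satisfy the backdoor criterion.

No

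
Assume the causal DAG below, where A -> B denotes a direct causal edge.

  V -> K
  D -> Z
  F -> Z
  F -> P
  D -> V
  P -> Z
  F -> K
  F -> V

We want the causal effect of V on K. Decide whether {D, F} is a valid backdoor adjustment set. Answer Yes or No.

Yes

Backdoor paths from V to K (paths whose first edge points into V):
  P1: V <- D -> Z <- F -> K
  P2: V <- D -> Z <- P <- F -> K
  P3: V <- F -> K
Condition 1 (no descendant of V in the set): holds — descendants of V are {K}; none are in {D, F}.
Condition 2 (every backdoor path blocked by {D, F}):
  P1: blocked at fork node D ∈ conditioning set.
  P2: blocked at fork node D ∈ conditioning set.
  P3: blocked at fork node F ∈ conditioning set.
{D, F} satisfies the backdoor criterion.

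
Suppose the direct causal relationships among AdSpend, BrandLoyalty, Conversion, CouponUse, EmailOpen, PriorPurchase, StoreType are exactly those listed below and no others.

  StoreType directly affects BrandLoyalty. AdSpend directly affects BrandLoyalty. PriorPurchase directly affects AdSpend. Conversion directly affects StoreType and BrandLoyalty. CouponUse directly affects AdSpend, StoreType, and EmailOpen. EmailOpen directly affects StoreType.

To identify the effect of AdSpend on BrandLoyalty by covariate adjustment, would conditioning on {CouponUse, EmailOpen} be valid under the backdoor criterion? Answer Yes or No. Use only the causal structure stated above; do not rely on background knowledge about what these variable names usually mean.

Backdoor paths from AdSpend to BrandLoyalty (paths whose first edge points into AdSpend):
  P1: AdSpend <- CouponUse -> EmailOpen -> StoreType <- Conversion -> BrandLoyalty
  P2: AdSpend <- CouponUse -> EmailOpen -> StoreType -> BrandLoyalty
  P3: AdSpend <- CouponUse -> StoreType <- Conversion -> BrandLoyalty
  P4: AdSpend <- CouponUse -> StoreType -> BrandLoyalty
Condition 1 (no descendant of AdSpend in the set): holds — descendants of AdSpend are {BrandLoyalty}; none are in {CouponUse, EmailOpen}.
Condition 2 (every backdoor path blocked by {CouponUse, EmailOpen}):
  P1: blocked at fork node CouponUse ∈ conditioning set.
  P2: blocked at fork node CouponUse ∈ conditioning set.
  P3: blocked at fork node CouponUse ∈ conditioning set.
  P4: blocked at fork node CouponUse ∈ conditioning set.
{CouponUse, EmailOpen} satisfies the backdoor criterion.

Yes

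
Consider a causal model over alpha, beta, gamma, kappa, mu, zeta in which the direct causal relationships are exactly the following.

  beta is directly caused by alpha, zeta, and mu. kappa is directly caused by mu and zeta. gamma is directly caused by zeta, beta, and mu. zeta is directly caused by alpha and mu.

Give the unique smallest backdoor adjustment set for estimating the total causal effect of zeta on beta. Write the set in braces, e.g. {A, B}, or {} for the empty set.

Variables eligible for adjustment (non-descendants of zeta, excluding zeta and beta): {alpha, mu}.
Backdoor paths from zeta to beta:
  P1: zeta <- mu -> beta
  P2: zeta <- mu -> gamma <- beta
  P3: zeta <- alpha -> beta
The empty set is not sufficient: P1 (zeta <- mu -> beta) has no collider blocking it and no conditioned non-collider, so it is open.
Try {alpha, mu}:
  P1: blocked at fork node mu ∈ conditioning set.
  P2: blocked at fork node mu ∈ conditioning set.
  P3: blocked at fork node alpha ∈ conditioning set.
{alpha, mu} contains no descendant of zeta and blocks every backdoor path.
Every element of {alpha, mu} is needed (dropping alpha leaves P3 open; dropping mu leaves P1 open), so no proper subset is valid.
Among all size-2 subsets of the eligible variables, only {alpha, mu} blocks every backdoor path, so it is the unique smallest valid adjustment set.

{alpha, mu}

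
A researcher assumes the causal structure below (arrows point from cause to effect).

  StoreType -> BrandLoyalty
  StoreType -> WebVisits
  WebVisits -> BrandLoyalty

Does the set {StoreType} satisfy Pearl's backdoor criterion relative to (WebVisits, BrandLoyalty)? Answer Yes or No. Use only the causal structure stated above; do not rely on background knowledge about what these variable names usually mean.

Yes

Backdoor paths from WebVisits to BrandLoyalty (paths whose first edge points into WebVisits):
  P1: WebVisits <- StoreType -> BrandLoyalty
Condition 1 (no descendant of WebVisits in the set): holds — descendants of WebVisits are {BrandLoyalty}; none are in {StoreType}.
Condition 2 (every backdoor path blocked by {StoreType}):
  P1: blocked at fork node StoreType ∈ conditioning set.
{StoreType} satisfies the backdoor criterion.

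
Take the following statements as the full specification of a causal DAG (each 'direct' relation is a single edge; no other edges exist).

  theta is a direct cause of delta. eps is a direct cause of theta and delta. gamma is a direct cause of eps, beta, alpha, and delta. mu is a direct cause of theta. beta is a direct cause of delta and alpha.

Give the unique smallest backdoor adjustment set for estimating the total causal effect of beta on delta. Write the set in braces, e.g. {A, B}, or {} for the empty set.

Variables eligible for adjustment (non-descendants of beta, excluding beta and delta): {eps, gamma, mu, theta}.
Backdoor paths from beta to delta:
  P1: beta <- gamma -> eps -> theta -> delta
  P2: beta <- gamma -> eps -> delta
  P3: beta <- gamma -> delta
The empty set is not sufficient: P1 (beta <- gamma -> eps -> theta -> delta) has no collider blocking it and no conditioned non-collider, so it is open.
Try {gamma}:
  P1: blocked at fork node gamma ∈ conditioning set.
  P2: blocked at fork node gamma ∈ conditioning set.
  P3: blocked at fork node gamma ∈ conditioning set.
{gamma} contains no descendant of beta and blocks every backdoor path.
No other singleton works — e.g. {mu} leaves P1 open — so {gamma} is the unique smallest valid adjustment set.

{gamma}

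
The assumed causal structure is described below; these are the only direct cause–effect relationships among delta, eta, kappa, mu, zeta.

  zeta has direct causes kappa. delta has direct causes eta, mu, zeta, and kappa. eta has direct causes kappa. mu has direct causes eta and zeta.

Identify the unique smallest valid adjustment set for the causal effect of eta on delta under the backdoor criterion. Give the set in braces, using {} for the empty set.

{kappa}

Variables eligible for adjustment (non-descendants of eta, excluding eta and delta): {kappa, zeta}.
Backdoor paths from eta to delta:
  P1: eta <- kappa -> zeta -> mu -> delta
  P2: eta <- kappa -> zeta -> delta
  P3: eta <- kappa -> delta
The empty set is not sufficient: P1 (eta <- kappa -> zeta -> mu -> delta) has no collider blocking it and no conditioned non-collider, so it is open.
Try {kappa}:
  P1: blocked at fork node kappa ∈ conditioning set.
  P2: blocked at fork node kappa ∈ conditioning set.
  P3: blocked at fork node kappa ∈ conditioning set.
{kappa} contains no descendant of eta and blocks every backdoor path.
No other singleton works — e.g. {zeta} leaves P3 open — so {kappa} is the unique smallest valid adjustment set.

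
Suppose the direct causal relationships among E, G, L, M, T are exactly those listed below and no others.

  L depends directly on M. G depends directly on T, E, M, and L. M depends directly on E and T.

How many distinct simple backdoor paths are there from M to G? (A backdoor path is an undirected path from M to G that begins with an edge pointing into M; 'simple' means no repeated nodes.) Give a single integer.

2

A backdoor path from M to G is any simple undirected path whose first edge points into M (i.e. leaves M via a parent).
Parents of M: {E, T}.
Enumerating:
  P1: M <- T -> G
  P2: M <- E -> G
That exhausts the simple backdoor paths. Count: 2.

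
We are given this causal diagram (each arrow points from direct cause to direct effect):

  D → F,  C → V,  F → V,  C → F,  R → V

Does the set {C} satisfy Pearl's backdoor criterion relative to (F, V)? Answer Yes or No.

Backdoor paths from F to V (paths whose first edge points into F):
  P1: F <- C -> V
Condition 1 (no descendant of F in the set): holds — descendants of F are {V}; none are in {C}.
Condition 2 (every backdoor path blocked by {C}):
  P1: blocked at fork node C ∈ conditioning set.
{C} satisfies the backdoor criterion.

Yes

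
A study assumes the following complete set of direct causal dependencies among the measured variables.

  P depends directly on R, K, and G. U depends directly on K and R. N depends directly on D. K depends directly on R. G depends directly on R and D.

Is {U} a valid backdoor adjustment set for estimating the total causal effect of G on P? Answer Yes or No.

No

Backdoor paths from G to P (paths whose first edge points into G):
  P1: G <- R -> K -> P
  P2: G <- R -> U <- K -> P
  P3: G <- R -> P
Condition 1 (no descendant of G in the set): holds — descendants of G are {P}; none are in {U}.
Condition 2 (every backdoor path blocked by {U}):
  P1: open — no interior node is in the conditioning set.
  P2: open — collider(s) U are conditioned on (or have a conditioned descendant) and no non-collider on the path is in the set.
  P3: open — no interior node is in the conditioning set.
{U} does not satisfy the backdoor criterion.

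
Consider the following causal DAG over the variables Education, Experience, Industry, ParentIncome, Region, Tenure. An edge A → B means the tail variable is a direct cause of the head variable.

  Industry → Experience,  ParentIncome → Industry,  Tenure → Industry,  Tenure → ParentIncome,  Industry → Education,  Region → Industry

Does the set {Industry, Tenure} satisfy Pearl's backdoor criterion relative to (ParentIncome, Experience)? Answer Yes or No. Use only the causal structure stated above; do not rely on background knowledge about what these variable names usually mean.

No

Backdoor paths from ParentIncome to Experience (paths whose first edge points into ParentIncome):
  P1: ParentIncome <- Tenure -> Industry -> Experience
Condition 1 (no descendant of ParentIncome in the set): FAILS — Industry is a descendant of ParentIncome.
Condition 2 (every backdoor path blocked by {Industry, Tenure}):
  P1: blocked at fork node Tenure ∈ conditioning set.
{Industry, Tenure} does not satisfy the backdoor criterion.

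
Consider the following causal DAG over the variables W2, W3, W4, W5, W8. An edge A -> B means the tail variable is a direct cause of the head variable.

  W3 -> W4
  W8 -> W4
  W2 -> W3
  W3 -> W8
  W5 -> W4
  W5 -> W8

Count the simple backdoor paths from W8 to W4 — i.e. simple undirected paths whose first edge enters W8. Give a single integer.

2

A backdoor path from W8 to W4 is any simple undirected path whose first edge points into W8 (i.e. leaves W8 via a parent).
Parents of W8: {W3, W5}.
Enumerating:
  P1: W8 <- W3 -> W4
  P2: W8 <- W5 -> W4
That exhausts the simple backdoor paths. Count: 2.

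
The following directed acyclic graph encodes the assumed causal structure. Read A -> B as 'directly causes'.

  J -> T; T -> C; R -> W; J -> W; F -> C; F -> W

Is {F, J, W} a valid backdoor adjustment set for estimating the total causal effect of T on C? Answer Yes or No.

Yes

Backdoor paths from T to C (paths whose first edge points into T):
  P1: T <- J -> W <- F -> C
Condition 1 (no descendant of T in the set): holds — descendants of T are {C}; none are in {F, J, W}.
Condition 2 (every backdoor path blocked by {F, J, W}):
  P1: blocked at fork node J ∈ conditioning set.
{F, J, W} satisfies the backdoor criterion.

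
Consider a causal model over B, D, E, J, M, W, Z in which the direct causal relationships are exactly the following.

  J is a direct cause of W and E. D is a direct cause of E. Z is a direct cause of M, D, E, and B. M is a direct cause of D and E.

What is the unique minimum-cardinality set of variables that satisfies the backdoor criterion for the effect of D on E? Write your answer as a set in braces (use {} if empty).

Variables eligible for adjustment (non-descendants of D, excluding D and E): {B, J, M, W, Z}.
Backdoor paths from D to E:
  P1: D <- Z -> M -> E
  P2: D <- Z -> E
  P3: D <- M <- Z -> E
  P4: D <- M -> E
The empty set is not sufficient: P1 (D <- Z -> M -> E) has no collider blocking it and no conditioned non-collider, so it is open.
Try {M, Z}:
  P1: blocked at fork node Z ∈ conditioning set.
  P2: blocked at fork node Z ∈ conditioning set.
  P3: blocked at chain node M ∈ conditioning set.
  P4: blocked at fork node M ∈ conditioning set.
{M, Z} contains no descendant of D and blocks every backdoor path.
Every element of {M, Z} is needed (dropping M leaves P4 open; dropping Z leaves P2 open), so no proper subset is valid.
Among all size-2 subsets of the eligible variables, only {M, Z} blocks every backdoor path, so it is the unique smallest valid adjustment set.

{M, Z}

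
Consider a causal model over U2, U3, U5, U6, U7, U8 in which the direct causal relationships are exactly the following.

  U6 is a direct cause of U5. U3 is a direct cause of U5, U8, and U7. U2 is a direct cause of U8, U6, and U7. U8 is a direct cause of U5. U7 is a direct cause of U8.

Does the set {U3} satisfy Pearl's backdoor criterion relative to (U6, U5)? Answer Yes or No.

No

Backdoor paths from U6 to U5 (paths whose first edge points into U6):
  P1: U6 <- U2 -> U7 <- U3 -> U8 -> U5
  P2: U6 <- U2 -> U7 <- U3 -> U5
  P3: U6 <- U2 -> U7 -> U8 <- U3 -> U5
  P4: U6 <- U2 -> U7 -> U8 -> U5
  P5: U6 <- U2 -> U8 <- U3 -> U5
  P6: U6 <- U2 -> U8 <- U7 <- U3 -> U5
  P7: U6 <- U2 -> U8 -> U5
Condition 1 (no descendant of U6 in the set): holds — descendants of U6 are {U5}; none are in {U3}.
Condition 2 (every backdoor path blocked by {U3}):
  P1: blocked at collider U7 (neither it nor any descendant is in the conditioning set).
  P2: blocked at collider U7 (neither it nor any descendant is in the conditioning set).
  P3: blocked at collider U8 (neither it nor any descendant is in the conditioning set).
  P4: open — no interior node is in the conditioning set.
  P5: blocked at collider U8 (neither it nor any descendant is in the conditioning set).
  P6: blocked at collider U8 (neither it nor any descendant is in the conditioning set).
  P7: open — no interior node is in the conditioning set.
{U3} does not satisfy the backdoor criterion.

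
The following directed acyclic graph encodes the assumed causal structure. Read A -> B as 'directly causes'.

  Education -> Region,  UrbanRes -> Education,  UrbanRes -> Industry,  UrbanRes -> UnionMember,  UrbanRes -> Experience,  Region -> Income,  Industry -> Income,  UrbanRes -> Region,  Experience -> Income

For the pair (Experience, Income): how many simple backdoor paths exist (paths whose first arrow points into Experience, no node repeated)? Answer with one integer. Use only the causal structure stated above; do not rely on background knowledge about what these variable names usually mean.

A backdoor path from Experience to Income is any simple undirected path whose first edge points into Experience (i.e. leaves Experience via a parent).
Parents of Experience: {UrbanRes}.
Enumerating:
  P1: Experience <- UrbanRes -> Education -> Region -> Income
  P2: Experience <- UrbanRes -> Industry -> Income
  P3: Experience <- UrbanRes -> Region -> Income
That exhausts the simple backdoor paths. Count: 3.

3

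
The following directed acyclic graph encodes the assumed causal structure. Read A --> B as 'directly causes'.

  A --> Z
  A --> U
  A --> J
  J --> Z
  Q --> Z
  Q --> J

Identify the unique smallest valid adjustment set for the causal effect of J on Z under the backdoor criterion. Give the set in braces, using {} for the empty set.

{A, Q}

Variables eligible for adjustment (non-descendants of J, excluding J and Z): {A, Q, U}.
Backdoor paths from J to Z:
  P1: J <- A -> Z
  P2: J <- Q -> Z
The empty set is not sufficient: P1 (J <- A -> Z) has no collider blocking it and no conditioned non-collider, so it is open.
Try {A, Q}:
  P1: blocked at fork node A ∈ conditioning set.
  P2: blocked at fork node Q ∈ conditioning set.
{A, Q} contains no descendant of J and blocks every backdoor path.
Every element of {A, Q} is needed (dropping A leaves P1 open; dropping Q leaves P2 open), so no proper subset is valid.
Among all size-2 subsets of the eligible variables, only {A, Q} blocks every backdoor path, so it is the unique smallest valid adjustment set.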